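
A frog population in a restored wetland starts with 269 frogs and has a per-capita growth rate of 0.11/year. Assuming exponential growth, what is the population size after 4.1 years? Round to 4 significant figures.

N(t) = N₀·e^(rt) = 269 × e^(0.11×4.1) = 269 × e^0.451.
e^0.451 ≈ 1.5699, so N ≈ 269 × 1.5699 = 422.298.

422.3 frogs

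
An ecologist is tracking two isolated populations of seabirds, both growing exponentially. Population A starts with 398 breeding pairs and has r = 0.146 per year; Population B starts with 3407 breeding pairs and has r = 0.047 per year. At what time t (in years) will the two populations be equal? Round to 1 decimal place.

Set 398·e^(0.146t) = 3407·e^(0.047t).
e^((0.146 − 0.047)t) = 3407/398 → e^(0.099·t) = 8.5603.
0.099·t = ln(8.5603) = 2.1471, so t = 2.1471/0.099 = 21.688.

21.7 years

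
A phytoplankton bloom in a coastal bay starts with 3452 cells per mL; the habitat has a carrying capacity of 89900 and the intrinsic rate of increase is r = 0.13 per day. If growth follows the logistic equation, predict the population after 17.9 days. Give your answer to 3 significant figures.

A = (K − N₀)/N₀ = (89900 − 3452)/3452 = 25.043.
N(t) = K/(1 + A·e^(−rt)) = 89900/(1 + 25.043×e^(−0.13×17.9)).
e^(−2.327) = 0.097588; denominator = 1 + 25.043×0.097588 = 3.4439.
N = 89900/3.4439 = 26104.2.

26100 cells per mL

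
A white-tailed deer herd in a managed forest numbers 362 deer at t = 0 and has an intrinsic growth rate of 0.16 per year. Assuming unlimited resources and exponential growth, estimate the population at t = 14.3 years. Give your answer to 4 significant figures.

3568 deer

N(t) = N₀·e^(rt) = 362 × e^(0.16×14.3) = 362 × e^2.288.
e^2.288 ≈ 9.8552, so N ≈ 362 × 9.8552 = 3567.59.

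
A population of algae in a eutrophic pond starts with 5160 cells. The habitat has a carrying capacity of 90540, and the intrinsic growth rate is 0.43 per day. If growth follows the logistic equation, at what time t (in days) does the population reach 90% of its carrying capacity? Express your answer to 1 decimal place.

11.6 days

A = (K − N₀)/N₀ = (90540 − 5160)/5160 = 16.547.
Solve 90540/(1 + 16.547·e^(−0.43t)) = 81486: 1 + 16.547·e^(−0.43t) = 1.1111, so e^(−0.43t) = 0.00671508.
−0.43·t = ln(0.00671508) = -5.0034, so t = 5.0034/0.43 = 11.636.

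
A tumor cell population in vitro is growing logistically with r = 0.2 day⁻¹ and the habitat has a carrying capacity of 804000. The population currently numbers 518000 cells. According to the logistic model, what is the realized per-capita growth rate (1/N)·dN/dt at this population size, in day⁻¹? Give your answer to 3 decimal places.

(1/N)·dN/dt = r(1 − N/K) = 0.2 × (1 − 518000/804000).
= 0.2 × 0.35572 = 0.071144.

0.071 per day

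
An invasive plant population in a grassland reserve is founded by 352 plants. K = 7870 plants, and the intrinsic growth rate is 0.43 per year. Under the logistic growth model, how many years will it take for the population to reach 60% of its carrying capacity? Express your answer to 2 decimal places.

A = (K − N₀)/N₀ = (7870 − 352)/352 = 21.358.
Solve 7870/(1 + 21.358·e^(−0.43t)) = 4722: 1 + 21.358·e^(−0.43t) = 1.6667, so e^(−0.43t) = 0.031214.
−0.43·t = ln(0.031214) = -3.4669, so t = 3.4669/0.43 = 8.0625.

8.06 years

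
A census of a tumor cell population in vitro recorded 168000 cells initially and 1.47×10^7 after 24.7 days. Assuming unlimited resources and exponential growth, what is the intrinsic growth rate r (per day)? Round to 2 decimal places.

From N(t) = N₀·e^(rt): e^(r·24.7) = 1.47×10^7/168000 = 87.5.
r·24.7 = ln(87.5) = 4.4716, so r = 4.4716/24.7 = 0.18104.

0.18 per day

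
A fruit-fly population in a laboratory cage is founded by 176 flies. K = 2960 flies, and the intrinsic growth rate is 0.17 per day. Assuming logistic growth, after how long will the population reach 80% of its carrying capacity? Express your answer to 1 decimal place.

24.4 days

A = (K − N₀)/N₀ = (2960 − 176)/176 = 15.818.
Solve 2960/(1 + 15.818·e^(−0.17t)) = 2368: 1 + 15.818·e^(−0.17t) = 1.25, so e^(−0.17t) = 0.0158046.
−0.17·t = ln(0.0158046) = -4.1475, so t = 4.1475/0.17 = 24.397.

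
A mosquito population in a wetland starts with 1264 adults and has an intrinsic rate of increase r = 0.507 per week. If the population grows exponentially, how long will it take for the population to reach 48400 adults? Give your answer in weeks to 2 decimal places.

7.19 weeks

Set N₀·e^(rt) = 48400: e^(0.507·t) = 48400/1264 = 38.291.
0.507·t = ln(38.291) = 3.6452, so t = 3.6452/0.507 = 7.1898.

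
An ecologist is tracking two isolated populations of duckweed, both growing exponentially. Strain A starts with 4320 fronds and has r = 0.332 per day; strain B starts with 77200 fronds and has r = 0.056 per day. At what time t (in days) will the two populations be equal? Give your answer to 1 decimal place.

Set 4320·e^(0.332t) = 77200·e^(0.056t).
e^((0.332 − 0.056)t) = 77200/4320 → e^(0.276·t) = 17.87.
0.276·t = ln(17.87) = 2.8831, so t = 2.8831/0.276 = 10.446.

10.4 days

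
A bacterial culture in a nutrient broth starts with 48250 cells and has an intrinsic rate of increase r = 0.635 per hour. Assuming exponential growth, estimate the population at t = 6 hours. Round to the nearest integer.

2178509 cells

N(t) = N₀·e^(rt) = 48250 × e^(0.635×6) = 48250 × e^3.81.
e^3.81 ≈ 45.15, so N ≈ 48250 × 45.15 = 2.178509×10^6.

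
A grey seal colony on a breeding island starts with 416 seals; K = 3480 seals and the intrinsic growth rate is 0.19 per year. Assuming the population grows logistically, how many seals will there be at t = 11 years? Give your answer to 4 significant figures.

1821 seals

A = (K − N₀)/N₀ = (3480 − 416)/416 = 7.3654.
N(t) = K/(1 + A·e^(−rt)) = 3480/(1 + 7.3654×e^(−0.19×11)).
e^(−2.09) = 0.12369; denominator = 1 + 7.3654×0.12369 = 1.911.
N = 3480/1.911 = 1821.03.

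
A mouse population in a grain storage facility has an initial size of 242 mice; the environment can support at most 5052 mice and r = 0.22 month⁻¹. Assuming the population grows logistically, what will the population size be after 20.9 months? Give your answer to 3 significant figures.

4210 mice

A = (K − N₀)/N₀ = (5052 − 242)/242 = 19.876.
N(t) = K/(1 + A·e^(−rt)) = 5052/(1 + 19.876×e^(−0.22×20.9)).
e^(−4.598) = 0.010072; denominator = 1 + 19.876×0.010072 = 1.2002.
N = 5052/1.2002 = 4209.33.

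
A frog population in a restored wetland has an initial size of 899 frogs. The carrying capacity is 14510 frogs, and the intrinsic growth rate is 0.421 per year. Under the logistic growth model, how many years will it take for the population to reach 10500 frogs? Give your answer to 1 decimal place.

8.7 years

A = (K − N₀)/N₀ = (14510 − 899)/899 = 15.14.
Solve 14510/(1 + 15.14·e^(−0.421t)) = 10500: 1 + 15.14·e^(−0.421t) = 1.3819, so e^(−0.421t) = 0.0252246.
−0.421·t = ln(0.0252246) = -3.6799, so t = 3.6799/0.421 = 8.7409.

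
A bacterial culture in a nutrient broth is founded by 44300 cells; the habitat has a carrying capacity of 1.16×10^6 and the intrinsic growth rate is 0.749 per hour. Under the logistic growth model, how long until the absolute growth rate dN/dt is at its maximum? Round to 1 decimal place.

4.3 hours

Logistic growth is fastest at N = K/2 = 580000.
A = (K − N₀)/N₀ = 25.185. Set K/(1 + A·e^(−rt)) = K/2 → A·e^(−rt) = 1.
e^(−0.749t) = 1/25.185 = 0.039706, so t = ln(25.185)/0.749 = 3.2263/0.749 = 4.3074.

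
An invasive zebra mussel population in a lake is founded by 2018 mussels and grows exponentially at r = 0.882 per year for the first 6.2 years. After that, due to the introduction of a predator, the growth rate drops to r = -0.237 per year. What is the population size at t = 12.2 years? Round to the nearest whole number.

Phase 1: N(6.2) = 2018·e^(0.882×6.2) = 2018·e^5.468 = 478429.
Phase 2 runs for 12.2 − 6.2 = 6 years at r = -0.237.
N(12.2) = 478429·e^(-0.237×6) = 478429·e^-1.422 = 115412.

115412 mussels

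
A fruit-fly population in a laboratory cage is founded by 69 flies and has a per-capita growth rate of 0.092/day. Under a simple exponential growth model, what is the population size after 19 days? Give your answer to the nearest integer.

396 flies

N(t) = N₀·e^(rt) = 69 × e^(0.092×19) = 69 × e^1.748.
e^1.748 ≈ 5.7431, so N ≈ 69 × 5.7431 = 396.274.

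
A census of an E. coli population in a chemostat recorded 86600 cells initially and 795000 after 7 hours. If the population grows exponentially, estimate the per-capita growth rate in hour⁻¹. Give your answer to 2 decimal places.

From N(t) = N₀·e^(rt): e^(r·7) = 795000/86600 = 9.1801.
r·7 = ln(9.1801) = 2.217, so r = 2.217/7 = 0.31672.

0.32 per hour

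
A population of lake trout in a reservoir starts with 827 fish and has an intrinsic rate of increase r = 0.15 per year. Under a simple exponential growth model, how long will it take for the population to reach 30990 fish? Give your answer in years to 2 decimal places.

24.16 years

Set N₀·e^(rt) = 30990: e^(0.15·t) = 30990/827 = 37.473.
0.15·t = ln(37.473) = 3.6236, so t = 3.6236/0.15 = 24.157.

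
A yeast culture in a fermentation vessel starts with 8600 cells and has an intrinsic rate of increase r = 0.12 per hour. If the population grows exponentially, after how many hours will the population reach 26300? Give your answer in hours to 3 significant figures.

9.32 hours

Set N₀·e^(rt) = 26300: e^(0.12·t) = 26300/8600 = 3.0581.
0.12·t = ln(3.0581) = 1.1178, so t = 1.1178/0.12 = 9.3151.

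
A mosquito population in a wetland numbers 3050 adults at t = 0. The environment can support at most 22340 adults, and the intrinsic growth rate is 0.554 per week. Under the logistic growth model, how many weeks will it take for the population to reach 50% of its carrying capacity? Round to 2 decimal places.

A = (K − N₀)/N₀ = (22340 − 3050)/3050 = 6.3246.
Solve 22340/(1 + 6.3246·e^(−0.554t)) = 11170: 1 + 6.3246·e^(−0.554t) = 2, so e^(−0.554t) = 0.158113.
−0.554·t = ln(0.158113) = -1.8444, so t = 1.8444/0.554 = 3.3293.

3.33 weeks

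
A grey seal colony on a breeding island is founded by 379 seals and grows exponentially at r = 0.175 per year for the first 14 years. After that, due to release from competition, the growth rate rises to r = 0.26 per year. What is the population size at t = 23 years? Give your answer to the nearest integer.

Phase 1: N(14) = 379·e^(0.175×14) = 379·e^2.45 = 4391.98.
Phase 2 runs for 23 − 14 = 9 years at r = 0.26.
N(23) = 4391.98·e^(0.26×9) = 4391.98·e^2.34 = 45594.2.

45594 seals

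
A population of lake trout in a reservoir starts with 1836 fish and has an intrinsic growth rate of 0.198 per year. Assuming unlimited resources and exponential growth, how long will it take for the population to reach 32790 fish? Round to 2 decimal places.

Set N₀·e^(rt) = 32790: e^(0.198·t) = 32790/1836 = 17.859.
0.198·t = ln(17.859) = 2.8825, so t = 2.8825/0.198 = 14.558.

14.56 years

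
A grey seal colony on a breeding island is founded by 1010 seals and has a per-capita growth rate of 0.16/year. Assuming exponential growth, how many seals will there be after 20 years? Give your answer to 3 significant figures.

N(t) = N₀·e^(rt) = 1010 × e^(0.16×20) = 1010 × e^3.2.
e^3.2 ≈ 24.533, so N ≈ 1010 × 24.533 = 24777.9.

24800 seals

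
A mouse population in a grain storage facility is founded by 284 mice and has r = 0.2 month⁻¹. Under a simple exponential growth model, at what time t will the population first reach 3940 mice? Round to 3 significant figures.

Set N₀·e^(rt) = 3940: e^(0.2·t) = 3940/284 = 13.873.
0.2·t = ln(13.873) = 2.63, so t = 2.63/0.2 = 13.15.

13.1 months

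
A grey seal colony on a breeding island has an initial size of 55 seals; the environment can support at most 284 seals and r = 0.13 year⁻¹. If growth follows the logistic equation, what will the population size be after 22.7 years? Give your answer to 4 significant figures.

A = (K − N₀)/N₀ = (284 − 55)/55 = 4.1636.
N(t) = K/(1 + A·e^(−rt)) = 284/(1 + 4.1636×e^(−0.13×22.7)).
e^(−2.951) = 0.052287; denominator = 1 + 4.1636×0.052287 = 1.2177.
N = 284/1.2177 = 233.225.

233.2 seals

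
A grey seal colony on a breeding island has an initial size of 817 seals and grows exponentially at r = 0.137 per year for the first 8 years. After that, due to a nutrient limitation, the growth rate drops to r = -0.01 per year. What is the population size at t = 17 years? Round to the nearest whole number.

2234 seals

Phase 1: N(8) = 817·e^(0.137×8) = 817·e^1.096 = 2444.61.
Phase 2 runs for 17 − 8 = 9 years at r = -0.01.
N(17) = 2444.61·e^(-0.01×9) = 2444.61·e^-0.09 = 2234.2.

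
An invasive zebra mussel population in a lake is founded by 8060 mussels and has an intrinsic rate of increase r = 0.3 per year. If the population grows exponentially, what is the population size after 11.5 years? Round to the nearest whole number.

253893 mussels

N(t) = N₀·e^(rt) = 8060 × e^(0.3×11.5) = 8060 × e^3.45.
e^3.45 ≈ 31.5, so N ≈ 8060 × 31.5 = 253893.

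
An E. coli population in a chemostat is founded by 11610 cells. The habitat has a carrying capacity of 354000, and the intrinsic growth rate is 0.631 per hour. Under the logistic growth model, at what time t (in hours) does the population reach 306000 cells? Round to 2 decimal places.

8.30 hours

A = (K − N₀)/N₀ = (354000 − 11610)/11610 = 29.491.
Solve 354000/(1 + 29.491·e^(−0.631t)) = 306000: 1 + 29.491·e^(−0.631t) = 1.1569, so e^(−0.631t) = 0.00531901.
−0.631·t = ln(0.00531901) = -5.2365, so t = 5.2365/0.631 = 8.2987.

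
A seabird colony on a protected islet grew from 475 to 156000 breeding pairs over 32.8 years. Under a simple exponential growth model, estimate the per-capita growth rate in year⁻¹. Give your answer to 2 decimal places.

From N(t) = N₀·e^(rt): e^(r·32.8) = 156000/475 = 328.42.
r·32.8 = ln(328.42) = 5.7943, so r = 5.7943/32.8 = 0.17666.

0.18 per year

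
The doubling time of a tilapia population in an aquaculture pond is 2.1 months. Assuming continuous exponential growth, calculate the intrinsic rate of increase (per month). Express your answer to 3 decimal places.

0.330 per month

r = ln(2)/t_d = 0.6931/2.1 = 0.33007.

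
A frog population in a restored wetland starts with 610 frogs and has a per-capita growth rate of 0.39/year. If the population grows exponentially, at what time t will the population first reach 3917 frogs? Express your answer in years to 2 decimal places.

4.77 years

Set N₀·e^(rt) = 3917: e^(0.39·t) = 3917/610 = 6.4213.
0.39·t = ln(6.4213) = 1.8596, so t = 1.8596/0.39 = 4.7683.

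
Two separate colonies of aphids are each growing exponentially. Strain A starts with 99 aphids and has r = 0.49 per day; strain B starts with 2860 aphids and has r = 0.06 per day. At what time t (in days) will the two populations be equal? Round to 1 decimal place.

Set 99·e^(0.49t) = 2860·e^(0.06t).
e^((0.49 − 0.06)t) = 2860/99 → e^(0.43·t) = 28.889.
0.43·t = ln(28.889) = 3.3635, so t = 3.3635/0.43 = 7.822.

7.8 days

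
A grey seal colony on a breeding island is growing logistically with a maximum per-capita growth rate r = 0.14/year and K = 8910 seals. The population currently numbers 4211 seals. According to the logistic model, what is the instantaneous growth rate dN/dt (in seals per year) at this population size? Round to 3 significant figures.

311 seals per year

dN/dt = rN(1 − N/K) = 0.14 × 4211 × (1 − 4211/8910).
1 − 4211/8910 = 0.52738; dN/dt = 0.14 × 4211 × 0.52738 = 310.91.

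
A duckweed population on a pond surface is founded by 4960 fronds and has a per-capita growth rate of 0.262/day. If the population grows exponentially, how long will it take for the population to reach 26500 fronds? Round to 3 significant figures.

6.40 days

Set N₀·e^(rt) = 26500: e^(0.262·t) = 26500/4960 = 5.3427.
0.262·t = ln(5.3427) = 1.6757, so t = 1.6757/0.262 = 6.396.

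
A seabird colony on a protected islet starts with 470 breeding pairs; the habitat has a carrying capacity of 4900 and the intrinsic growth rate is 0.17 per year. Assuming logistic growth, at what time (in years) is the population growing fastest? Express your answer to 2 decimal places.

Logistic growth is fastest at N = K/2 = 2450.
A = (K − N₀)/N₀ = 9.4255. Set K/(1 + A·e^(−rt)) = K/2 → A·e^(−rt) = 1.
e^(−0.17t) = 1/9.4255 = 0.106095, so t = ln(9.4255)/0.17 = 2.2434/0.17 = 13.197.

13.20 years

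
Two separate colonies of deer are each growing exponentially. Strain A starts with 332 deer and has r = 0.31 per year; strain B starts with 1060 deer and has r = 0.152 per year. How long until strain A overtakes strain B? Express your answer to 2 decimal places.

Set 332·e^(0.31t) = 1060·e^(0.152t).
e^((0.31 − 0.152)t) = 1060/332 → e^(0.158·t) = 3.1928.
0.158·t = ln(3.1928) = 1.1609, so t = 1.1609/0.158 = 7.3474.

7.35 years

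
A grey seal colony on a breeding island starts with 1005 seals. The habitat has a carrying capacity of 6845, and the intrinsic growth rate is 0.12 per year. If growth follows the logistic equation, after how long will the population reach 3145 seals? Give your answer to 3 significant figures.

13.3 years

A = (K − N₀)/N₀ = (6845 − 1005)/1005 = 5.8109.
Solve 6845/(1 + 5.8109·e^(−0.12t)) = 3145: 1 + 5.8109·e^(−0.12t) = 2.1765, so e^(−0.12t) = 0.202458.
−0.12·t = ln(0.202458) = -1.5972, so t = 1.5972/0.12 = 13.31.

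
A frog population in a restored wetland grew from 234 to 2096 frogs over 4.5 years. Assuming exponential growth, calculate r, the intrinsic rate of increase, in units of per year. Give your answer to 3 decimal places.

0.487 per year

From N(t) = N₀·e^(rt): e^(r·4.5) = 2096/234 = 8.9573.
r·4.5 = ln(8.9573) = 2.1925, so r = 2.1925/4.5 = 0.48721.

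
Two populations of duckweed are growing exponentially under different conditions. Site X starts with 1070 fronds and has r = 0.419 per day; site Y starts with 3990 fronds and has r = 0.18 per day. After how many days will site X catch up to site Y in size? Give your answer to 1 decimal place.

Set 1070·e^(0.419t) = 3990·e^(0.18t).
e^((0.419 − 0.18)t) = 3990/1070 → e^(0.239·t) = 3.729.
0.239·t = ln(3.729) = 1.3161, so t = 1.3161/0.239 = 5.5068.

5.5 days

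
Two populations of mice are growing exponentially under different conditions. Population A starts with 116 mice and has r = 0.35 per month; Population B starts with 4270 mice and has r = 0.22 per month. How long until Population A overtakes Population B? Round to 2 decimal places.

27.74 months

Set 116·e^(0.35t) = 4270·e^(0.22t).
e^((0.35 − 0.22)t) = 4270/116 → e^(0.13·t) = 36.81.
0.13·t = ln(36.81) = 3.6058, so t = 3.6058/0.13 = 27.737.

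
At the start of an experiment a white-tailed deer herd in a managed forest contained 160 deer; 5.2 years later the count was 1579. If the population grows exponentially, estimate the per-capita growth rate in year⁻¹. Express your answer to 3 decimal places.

0.440 per year

From N(t) = N₀·e^(rt): e^(r·5.2) = 1579/160 = 9.8688.
r·5.2 = ln(9.8688) = 2.2894, so r = 2.2894/5.2 = 0.44026.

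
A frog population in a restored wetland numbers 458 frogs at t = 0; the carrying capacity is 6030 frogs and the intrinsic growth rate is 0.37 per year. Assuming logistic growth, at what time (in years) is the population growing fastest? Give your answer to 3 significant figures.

Logistic growth is fastest at N = K/2 = 3015.
A = (K − N₀)/N₀ = 12.166. Set K/(1 + A·e^(−rt)) = K/2 → A·e^(−rt) = 1.
e^(−0.37t) = 1/12.166 = 0.0821967, so t = ln(12.166)/0.37 = 2.4986/0.37 = 6.7531.

6.75 years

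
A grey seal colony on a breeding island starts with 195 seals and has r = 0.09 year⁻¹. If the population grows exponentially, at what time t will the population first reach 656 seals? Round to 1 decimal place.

Set N₀·e^(rt) = 656: e^(0.09·t) = 656/195 = 3.3641.
0.09·t = ln(3.3641) = 1.2132, so t = 1.2132/0.09 = 13.48.

13.5 years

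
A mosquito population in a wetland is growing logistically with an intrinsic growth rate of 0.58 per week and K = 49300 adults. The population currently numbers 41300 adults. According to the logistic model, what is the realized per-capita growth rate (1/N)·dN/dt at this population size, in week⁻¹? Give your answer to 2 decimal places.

0.09 per week

(1/N)·dN/dt = r(1 − N/K) = 0.58 × (1 − 41300/49300).
= 0.58 × 0.16227 = 0.094118.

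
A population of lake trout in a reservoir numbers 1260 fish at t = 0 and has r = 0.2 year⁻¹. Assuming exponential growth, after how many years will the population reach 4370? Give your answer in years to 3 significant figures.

6.22 years

Set N₀·e^(rt) = 4370: e^(0.2·t) = 4370/1260 = 3.4683.
0.2·t = ln(3.4683) = 1.2437, so t = 1.2437/0.2 = 6.2183.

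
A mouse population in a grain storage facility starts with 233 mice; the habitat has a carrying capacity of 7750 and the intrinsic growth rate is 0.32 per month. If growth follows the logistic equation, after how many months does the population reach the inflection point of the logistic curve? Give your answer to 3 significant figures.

Logistic growth is fastest at N = K/2 = 3875.
A = (K − N₀)/N₀ = 32.262. Set K/(1 + A·e^(−rt)) = K/2 → A·e^(−rt) = 1.
e^(−0.32t) = 1/32.262 = 0.0309964, so t = ln(32.262)/0.32 = 3.4739/0.32 = 10.856.

10.9 months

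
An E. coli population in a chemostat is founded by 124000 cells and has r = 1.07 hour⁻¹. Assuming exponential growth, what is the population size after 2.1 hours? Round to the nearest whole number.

1172955 cells

N(t) = N₀·e^(rt) = 124000 × e^(1.07×2.1) = 124000 × e^2.247.
e^2.247 ≈ 9.4593, so N ≈ 124000 × 9.4593 = 1.172955×10^6.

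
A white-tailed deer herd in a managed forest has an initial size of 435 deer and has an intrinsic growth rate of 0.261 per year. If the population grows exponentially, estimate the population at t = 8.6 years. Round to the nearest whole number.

4105 deer

N(t) = N₀·e^(rt) = 435 × e^(0.261×8.6) = 435 × e^2.245.
e^2.245 ≈ 9.4366, so N ≈ 435 × 9.4366 = 4104.94.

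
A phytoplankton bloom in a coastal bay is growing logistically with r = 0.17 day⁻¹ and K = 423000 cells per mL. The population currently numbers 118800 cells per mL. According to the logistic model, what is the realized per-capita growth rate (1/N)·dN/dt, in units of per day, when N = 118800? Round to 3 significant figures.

(1/N)·dN/dt = r(1 − N/K) = 0.17 × (1 − 118800/423000).
= 0.17 × 0.71915 = 0.12226.

0.122 per day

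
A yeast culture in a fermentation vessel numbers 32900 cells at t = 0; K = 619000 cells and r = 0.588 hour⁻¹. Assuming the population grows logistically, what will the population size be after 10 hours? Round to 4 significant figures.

589600 cells

A = (K − N₀)/N₀ = (619000 − 32900)/32900 = 17.815.
N(t) = K/(1 + A·e^(−rt)) = 619000/(1 + 17.815×e^(−0.588×10)).
e^(−5.88) = 0.0027948; denominator = 1 + 17.815×0.0027948 = 1.0498.
N = 619000/1.0498 = 589643.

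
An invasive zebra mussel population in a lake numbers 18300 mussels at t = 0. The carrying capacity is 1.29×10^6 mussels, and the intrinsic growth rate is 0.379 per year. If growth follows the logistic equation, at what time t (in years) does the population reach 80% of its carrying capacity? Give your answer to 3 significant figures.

A = (K − N₀)/N₀ = (1.29×10^6 − 18300)/18300 = 69.492.
Solve 1.29×10^6/(1 + 69.492·e^(−0.379t)) = 1.032×10^6: 1 + 69.492·e^(−0.379t) = 1.25, so e^(−0.379t) = 0.00359755.
−0.379·t = ln(0.00359755) = -5.6275, so t = 5.6275/0.379 = 14.848.

14.8 years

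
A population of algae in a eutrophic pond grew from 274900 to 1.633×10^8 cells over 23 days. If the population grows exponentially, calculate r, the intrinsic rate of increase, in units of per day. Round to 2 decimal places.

0.28 per day

From N(t) = N₀·e^(rt): e^(r·23) = 1.633×10^8/274900 = 594.03.
r·23 = ln(594.03) = 6.3869, so r = 6.3869/23 = 0.27769.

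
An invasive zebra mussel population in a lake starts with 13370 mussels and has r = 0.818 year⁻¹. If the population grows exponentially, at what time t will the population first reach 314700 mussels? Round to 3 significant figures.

Set N₀·e^(rt) = 314700: e^(0.818·t) = 314700/13370 = 23.538.
0.818·t = ln(23.538) = 3.1586, so t = 3.1586/0.818 = 3.8614.

3.86 years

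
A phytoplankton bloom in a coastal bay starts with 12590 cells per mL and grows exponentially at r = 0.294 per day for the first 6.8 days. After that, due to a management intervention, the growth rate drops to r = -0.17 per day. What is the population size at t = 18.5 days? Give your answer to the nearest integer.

12719 cells per mL

Phase 1: N(6.8) = 12590·e^(0.294×6.8) = 12590·e^1.999 = 92953.8.
Phase 2 runs for 18.5 − 6.8 = 11.7 days at r = -0.17.
N(18.5) = 92953.8·e^(-0.17×11.7) = 92953.8·e^-1.989 = 12719.1.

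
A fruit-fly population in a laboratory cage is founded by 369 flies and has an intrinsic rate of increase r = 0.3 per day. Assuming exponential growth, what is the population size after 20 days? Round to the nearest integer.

148865 flies

N(t) = N₀·e^(rt) = 369 × e^(0.3×20) = 369 × e^6.
e^6 ≈ 403.43, so N ≈ 369 × 403.43 = 148865.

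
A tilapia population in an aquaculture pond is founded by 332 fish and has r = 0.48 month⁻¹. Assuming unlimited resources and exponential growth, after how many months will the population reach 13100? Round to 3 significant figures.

7.66 months

Set N₀·e^(rt) = 13100: e^(0.48·t) = 13100/332 = 39.458.
0.48·t = ln(39.458) = 3.6752, so t = 3.6752/0.48 = 7.6567.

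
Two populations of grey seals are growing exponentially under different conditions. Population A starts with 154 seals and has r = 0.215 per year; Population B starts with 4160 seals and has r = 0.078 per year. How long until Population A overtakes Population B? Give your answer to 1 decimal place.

24.1 years

Set 154·e^(0.215t) = 4160·e^(0.078t).
e^((0.215 − 0.078)t) = 4160/154 → e^(0.137·t) = 27.013.
0.137·t = ln(27.013) = 3.2963, so t = 3.2963/0.137 = 24.061.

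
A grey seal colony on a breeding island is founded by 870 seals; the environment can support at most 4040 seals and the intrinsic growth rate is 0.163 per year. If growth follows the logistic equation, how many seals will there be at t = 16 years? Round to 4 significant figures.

3185 seals

A = (K − N₀)/N₀ = (4040 − 870)/870 = 3.6437.
N(t) = K/(1 + A·e^(−rt)) = 4040/(1 + 3.6437×e^(−0.163×16)).
e^(−2.608) = 0.073682; denominator = 1 + 3.6437×0.073682 = 1.2685.
N = 4040/1.2685 = 3184.93.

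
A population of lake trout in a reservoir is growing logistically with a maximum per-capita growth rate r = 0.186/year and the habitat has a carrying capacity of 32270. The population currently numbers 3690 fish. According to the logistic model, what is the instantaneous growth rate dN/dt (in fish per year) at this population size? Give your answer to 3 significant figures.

dN/dt = rN(1 − N/K) = 0.186 × 3690 × (1 − 3690/32270).
1 − 3690/32270 = 0.88565; dN/dt = 0.186 × 3690 × 0.88565 = 607.86.

608 fish per year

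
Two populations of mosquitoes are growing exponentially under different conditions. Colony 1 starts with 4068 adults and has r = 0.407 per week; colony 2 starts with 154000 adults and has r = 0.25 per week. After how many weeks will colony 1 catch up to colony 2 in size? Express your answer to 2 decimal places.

23.15 weeks

Set 4068·e^(0.407t) = 154000·e^(0.25t).
e^((0.407 − 0.25)t) = 154000/4068 → e^(0.157·t) = 37.856.
0.157·t = ln(37.856) = 3.6338, so t = 3.6338/0.157 = 23.145.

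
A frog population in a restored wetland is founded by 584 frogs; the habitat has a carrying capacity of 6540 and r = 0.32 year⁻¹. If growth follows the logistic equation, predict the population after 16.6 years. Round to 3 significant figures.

6230 frogs

A = (K − N₀)/N₀ = (6540 − 584)/584 = 10.199.
N(t) = K/(1 + A·e^(−rt)) = 6540/(1 + 10.199×e^(−0.32×16.6)).
e^(−5.312) = 0.0049321; denominator = 1 + 10.199×0.0049321 = 1.0503.
N = 6540/1.0503 = 6226.79.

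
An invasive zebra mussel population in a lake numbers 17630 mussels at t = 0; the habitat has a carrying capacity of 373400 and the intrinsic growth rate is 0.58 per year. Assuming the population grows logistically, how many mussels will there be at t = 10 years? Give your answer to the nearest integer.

351900 mussels

A = (K − N₀)/N₀ = (373400 − 17630)/17630 = 20.18.
N(t) = K/(1 + A·e^(−rt)) = 373400/(1 + 20.18×e^(−0.58×10)).
e^(−5.8) = 0.0030276; denominator = 1 + 20.18×0.0030276 = 1.0611.
N = 373400/1.0611 = 351900.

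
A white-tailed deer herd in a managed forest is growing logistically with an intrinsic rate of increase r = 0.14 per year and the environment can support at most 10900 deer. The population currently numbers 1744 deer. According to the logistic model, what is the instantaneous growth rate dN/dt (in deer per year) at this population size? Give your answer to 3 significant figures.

205 deer per year

dN/dt = rN(1 − N/K) = 0.14 × 1744 × (1 − 1744/10900).
1 − 1744/10900 = 0.84; dN/dt = 0.14 × 1744 × 0.84 = 205.09.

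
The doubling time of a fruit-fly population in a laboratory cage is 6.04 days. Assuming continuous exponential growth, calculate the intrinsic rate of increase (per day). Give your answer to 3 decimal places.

r = ln(2)/t_d = 0.6931/6.04 = 0.11476.

0.115 per day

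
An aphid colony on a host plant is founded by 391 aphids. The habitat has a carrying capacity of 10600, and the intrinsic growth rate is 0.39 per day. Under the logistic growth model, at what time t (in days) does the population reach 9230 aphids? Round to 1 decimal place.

13.3 days

A = (K − N₀)/N₀ = (10600 − 391)/391 = 26.11.
Solve 10600/(1 + 26.11·e^(−0.39t)) = 9230: 1 + 26.11·e^(−0.39t) = 1.1484, so e^(−0.39t) = 0.00568476.
−0.39·t = ln(0.00568476) = -5.17, so t = 5.17/0.39 = 13.256.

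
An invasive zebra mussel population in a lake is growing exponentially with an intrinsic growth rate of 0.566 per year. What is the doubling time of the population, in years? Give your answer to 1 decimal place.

1.2 years

Doubling time t_d = ln(2)/r = 0.6931/0.566 = 1.2246.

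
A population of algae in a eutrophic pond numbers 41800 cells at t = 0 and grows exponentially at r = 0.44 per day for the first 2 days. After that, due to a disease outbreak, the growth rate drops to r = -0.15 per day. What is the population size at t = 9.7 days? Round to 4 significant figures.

Phase 1: N(2) = 41800·e^(0.44×2) = 41800·e^0.88 = 100776.
Phase 2 runs for 9.7 − 2 = 7.7 days at r = -0.15.
N(9.7) = 100776·e^(-0.15×7.7) = 100776·e^-1.155 = 31750.1.

31750 cells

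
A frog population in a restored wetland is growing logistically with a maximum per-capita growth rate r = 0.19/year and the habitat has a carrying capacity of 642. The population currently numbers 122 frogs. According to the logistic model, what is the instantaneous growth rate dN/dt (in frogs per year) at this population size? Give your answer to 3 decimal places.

18.775 frogs per year

dN/dt = rN(1 − N/K) = 0.19 × 122 × (1 − 122/642).
1 − 122/642 = 0.80997; dN/dt = 0.19 × 122 × 0.80997 = 18.775.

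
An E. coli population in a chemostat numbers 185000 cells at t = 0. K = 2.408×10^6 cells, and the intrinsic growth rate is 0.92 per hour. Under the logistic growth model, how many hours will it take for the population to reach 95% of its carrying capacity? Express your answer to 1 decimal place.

A = (K − N₀)/N₀ = (2.408×10^6 − 185000)/185000 = 12.016.
Solve 2.408×10^6/(1 + 12.016·e^(−0.92t)) = 2.2876×10^6: 1 + 12.016·e^(−0.92t) = 1.0526, so e^(−0.92t) = 0.00438005.
−0.92·t = ln(0.00438005) = -5.4307, so t = 5.4307/0.92 = 5.9029.

5.9 hours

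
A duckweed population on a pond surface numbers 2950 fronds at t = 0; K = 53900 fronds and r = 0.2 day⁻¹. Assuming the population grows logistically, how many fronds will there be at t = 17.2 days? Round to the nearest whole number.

34689 fronds

A = (K − N₀)/N₀ = (53900 − 2950)/2950 = 17.271.
N(t) = K/(1 + A·e^(−rt)) = 53900/(1 + 17.271×e^(−0.2×17.2)).
e^(−3.44) = 0.032065; denominator = 1 + 17.271×0.032065 = 1.5538.
N = 53900/1.5538 = 34689.3.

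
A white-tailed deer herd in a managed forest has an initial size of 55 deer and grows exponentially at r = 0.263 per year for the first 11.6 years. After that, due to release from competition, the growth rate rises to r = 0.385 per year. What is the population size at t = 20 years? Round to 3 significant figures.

Phase 1: N(11.6) = 55·e^(0.263×11.6) = 55·e^3.051 = 1162.27.
Phase 2 runs for 20 − 11.6 = 8.4 years at r = 0.385.
N(20) = 1162.27·e^(0.385×8.4) = 1162.27·e^3.234 = 29499.6.

29500 deer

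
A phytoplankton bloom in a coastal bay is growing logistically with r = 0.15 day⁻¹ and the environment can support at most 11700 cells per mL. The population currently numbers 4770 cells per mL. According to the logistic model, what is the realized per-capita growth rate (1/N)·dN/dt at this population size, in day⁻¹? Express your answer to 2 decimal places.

0.09 per day

(1/N)·dN/dt = r(1 − N/K) = 0.15 × (1 − 4770/11700).
= 0.15 × 0.59231 = 0.088846.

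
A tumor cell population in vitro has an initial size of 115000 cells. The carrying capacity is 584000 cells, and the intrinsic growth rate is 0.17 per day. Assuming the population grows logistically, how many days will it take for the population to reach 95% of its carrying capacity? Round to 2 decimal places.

A = (K − N₀)/N₀ = (584000 − 115000)/115000 = 4.0783.
Solve 584000/(1 + 4.0783·e^(−0.17t)) = 554800: 1 + 4.0783·e^(−0.17t) = 1.0526, so e^(−0.17t) = 0.0129054.
−0.17·t = ln(0.0129054) = -4.3501, so t = 4.3501/0.17 = 25.589.

25.59 days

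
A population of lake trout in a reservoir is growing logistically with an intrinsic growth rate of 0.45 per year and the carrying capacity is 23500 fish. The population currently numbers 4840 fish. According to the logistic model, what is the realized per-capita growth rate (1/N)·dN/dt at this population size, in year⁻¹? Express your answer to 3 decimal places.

0.357 per year

(1/N)·dN/dt = r(1 − N/K) = 0.45 × (1 − 4840/23500).
= 0.45 × 0.79404 = 0.35732.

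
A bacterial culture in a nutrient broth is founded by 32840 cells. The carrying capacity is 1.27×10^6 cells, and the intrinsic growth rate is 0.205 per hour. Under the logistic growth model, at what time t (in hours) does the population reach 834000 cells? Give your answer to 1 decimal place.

A = (K − N₀)/N₀ = (1.27×10^6 − 32840)/32840 = 37.672.
Solve 1.27×10^6/(1 + 37.672·e^(−0.205t)) = 834000: 1 + 37.672·e^(−0.205t) = 1.5228, so e^(−0.205t) = 0.0138771.
−0.205·t = ln(0.0138771) = -4.2775, so t = 4.2775/0.205 = 20.866.

20.9 hours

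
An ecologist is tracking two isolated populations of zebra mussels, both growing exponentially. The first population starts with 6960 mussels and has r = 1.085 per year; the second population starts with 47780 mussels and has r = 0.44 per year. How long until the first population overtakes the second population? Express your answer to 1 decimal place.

3.0 years

Set 6960·e^(1.085t) = 47780·e^(0.44t).
e^((1.085 − 0.44)t) = 47780/6960 → e^(0.645·t) = 6.8649.
0.645·t = ln(6.8649) = 1.9264, so t = 1.9264/0.645 = 2.9867.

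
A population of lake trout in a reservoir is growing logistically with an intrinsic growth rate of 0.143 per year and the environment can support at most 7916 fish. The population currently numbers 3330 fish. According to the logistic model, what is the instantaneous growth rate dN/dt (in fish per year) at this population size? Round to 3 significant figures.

276 fish per year

dN/dt = rN(1 − N/K) = 0.143 × 3330 × (1 − 3330/7916).
1 − 3330/7916 = 0.57933; dN/dt = 0.143 × 3330 × 0.57933 = 275.87.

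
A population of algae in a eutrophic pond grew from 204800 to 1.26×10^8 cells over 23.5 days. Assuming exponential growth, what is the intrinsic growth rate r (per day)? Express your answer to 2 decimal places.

From N(t) = N₀·e^(rt): e^(r·23.5) = 1.26×10^8/204800 = 615.23.
r·23.5 = ln(615.23) = 6.422, so r = 6.422/23.5 = 0.27328.

0.27 per day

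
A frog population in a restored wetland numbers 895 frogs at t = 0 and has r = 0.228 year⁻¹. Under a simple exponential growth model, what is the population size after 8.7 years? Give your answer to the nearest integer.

N(t) = N₀·e^(rt) = 895 × e^(0.228×8.7) = 895 × e^1.984.
e^1.984 ≈ 7.2689, so N ≈ 895 × 7.2689 = 6505.63.

6506 frogs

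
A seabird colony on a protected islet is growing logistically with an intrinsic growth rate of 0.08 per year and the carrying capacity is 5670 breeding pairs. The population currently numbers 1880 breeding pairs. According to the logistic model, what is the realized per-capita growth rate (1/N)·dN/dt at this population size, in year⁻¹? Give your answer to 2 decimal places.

(1/N)·dN/dt = r(1 − N/K) = 0.08 × (1 − 1880/5670).
= 0.08 × 0.66843 = 0.053474.

0.05 per year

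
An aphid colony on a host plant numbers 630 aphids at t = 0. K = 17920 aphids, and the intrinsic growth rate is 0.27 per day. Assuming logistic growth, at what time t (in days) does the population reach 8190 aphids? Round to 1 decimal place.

11.6 days

A = (K − N₀)/N₀ = (17920 − 630)/630 = 27.444.
Solve 17920/(1 + 27.444·e^(−0.27t)) = 8190: 1 + 27.444·e^(−0.27t) = 2.188, so e^(−0.27t) = 0.0432887.
−0.27·t = ln(0.0432887) = -3.1399, so t = 3.1399/0.27 = 11.629.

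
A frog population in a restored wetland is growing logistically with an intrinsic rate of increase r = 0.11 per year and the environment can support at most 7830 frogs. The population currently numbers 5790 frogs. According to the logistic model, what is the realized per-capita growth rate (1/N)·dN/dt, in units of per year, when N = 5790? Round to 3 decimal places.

(1/N)·dN/dt = r(1 − N/K) = 0.11 × (1 − 5790/7830).
= 0.11 × 0.26054 = 0.028659.

0.029 per year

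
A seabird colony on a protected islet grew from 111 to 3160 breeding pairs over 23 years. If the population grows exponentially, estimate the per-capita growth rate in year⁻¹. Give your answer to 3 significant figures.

From N(t) = N₀·e^(rt): e^(r·23) = 3160/111 = 28.468.
r·23 = ln(28.468) = 3.3488, so r = 3.3488/23 = 0.1456.

0.146 per year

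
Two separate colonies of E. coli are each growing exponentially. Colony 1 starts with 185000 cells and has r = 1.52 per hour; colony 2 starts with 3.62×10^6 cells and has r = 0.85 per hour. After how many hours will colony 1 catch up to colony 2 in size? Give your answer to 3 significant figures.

Set 185000·e^(1.52t) = 3.62×10^6·e^(0.85t).
e^((1.52 − 0.85)t) = 3.62×10^6/185000 → e^(0.67·t) = 19.568.
0.67·t = ln(19.568) = 2.9739, so t = 2.9739/0.67 = 4.4386.

4.44 hours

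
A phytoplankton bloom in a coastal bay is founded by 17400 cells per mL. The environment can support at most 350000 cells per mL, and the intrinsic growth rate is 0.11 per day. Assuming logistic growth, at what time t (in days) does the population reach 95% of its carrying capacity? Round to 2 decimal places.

A = (K − N₀)/N₀ = (350000 − 17400)/17400 = 19.115.
Solve 350000/(1 + 19.115·e^(−0.11t)) = 332500: 1 + 19.115·e^(−0.11t) = 1.0526, so e^(−0.11t) = 0.00275343.
−0.11·t = ln(0.00275343) = -5.8949, so t = 5.8949/0.11 = 53.59.

53.59 days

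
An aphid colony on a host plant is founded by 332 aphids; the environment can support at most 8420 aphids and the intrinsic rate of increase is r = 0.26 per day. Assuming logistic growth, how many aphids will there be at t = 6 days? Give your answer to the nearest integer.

1376 aphids

A = (K − N₀)/N₀ = (8420 − 332)/332 = 24.361.
N(t) = K/(1 + A·e^(−rt)) = 8420/(1 + 24.361×e^(−0.26×6)).
e^(−1.56) = 0.21014; denominator = 1 + 24.361×0.21014 = 6.1192.
N = 8420/6.1192 = 1375.99.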